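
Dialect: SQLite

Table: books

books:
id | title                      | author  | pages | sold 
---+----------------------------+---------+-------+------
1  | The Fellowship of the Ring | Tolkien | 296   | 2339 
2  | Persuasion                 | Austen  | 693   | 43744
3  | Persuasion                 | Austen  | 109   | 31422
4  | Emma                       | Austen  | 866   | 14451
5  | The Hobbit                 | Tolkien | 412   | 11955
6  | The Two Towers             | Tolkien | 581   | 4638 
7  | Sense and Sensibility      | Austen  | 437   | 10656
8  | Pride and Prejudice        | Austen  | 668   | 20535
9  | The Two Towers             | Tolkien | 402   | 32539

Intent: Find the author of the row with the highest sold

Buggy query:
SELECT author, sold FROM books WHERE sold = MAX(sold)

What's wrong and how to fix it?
Bug: WHERE is evaluated per row; an aggregate over the whole table isn't defined there

Fix: Wrap MAX in a scalar subquery so WHERE compares against a single value

Corrected query:
SELECT author, sold FROM books WHERE sold = (SELECT MAX(sold) FROM books)

Result:
author | sold 
-------+------
Austen | 43744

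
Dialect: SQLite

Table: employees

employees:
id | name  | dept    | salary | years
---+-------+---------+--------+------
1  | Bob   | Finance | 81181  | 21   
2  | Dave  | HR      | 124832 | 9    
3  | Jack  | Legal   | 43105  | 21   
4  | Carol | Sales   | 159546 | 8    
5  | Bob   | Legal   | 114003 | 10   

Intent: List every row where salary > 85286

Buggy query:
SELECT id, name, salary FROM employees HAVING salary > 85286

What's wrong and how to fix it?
Bug: HAVING filters the output of aggregation, but this query has no GROUP BY and no aggregate functions, so SQLite rejects it (HAVING clause on a non-aggregate query); the condition here is per row

Fix: Replace HAVING with WHERE since the condition applies to individual rows

Corrected query:
SELECT id, name, salary FROM employees WHERE salary > 85286

Result:
id | name  | salary
---+-------+-------
2  | Dave  | 124832
4  | Carol | 159546
5  | Bob   | 114003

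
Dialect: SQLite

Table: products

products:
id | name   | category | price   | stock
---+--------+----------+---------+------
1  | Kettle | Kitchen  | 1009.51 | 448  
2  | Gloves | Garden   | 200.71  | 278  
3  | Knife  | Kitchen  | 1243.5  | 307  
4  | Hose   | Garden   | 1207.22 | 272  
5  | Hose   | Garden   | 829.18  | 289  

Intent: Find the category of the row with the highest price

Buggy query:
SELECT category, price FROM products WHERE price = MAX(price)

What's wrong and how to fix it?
Bug: MAX(price) is an aggregate and cannot be used directly in WHERE

Fix: Use a subquery: WHERE price = (SELECT MAX(price) FROM products)

Corrected query:
SELECT category, price FROM products WHERE price = (SELECT MAX(price) FROM products)

Result:
category | price 
---------+-------
Kitchen  | 1243.5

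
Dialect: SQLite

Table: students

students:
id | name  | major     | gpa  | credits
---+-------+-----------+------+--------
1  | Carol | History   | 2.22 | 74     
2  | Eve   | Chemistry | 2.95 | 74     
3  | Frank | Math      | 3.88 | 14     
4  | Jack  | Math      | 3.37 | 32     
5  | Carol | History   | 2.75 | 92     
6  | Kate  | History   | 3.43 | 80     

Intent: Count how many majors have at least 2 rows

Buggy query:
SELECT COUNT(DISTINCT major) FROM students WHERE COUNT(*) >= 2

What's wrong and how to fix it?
Bug: COUNT(*) cannot appear in WHERE; the per-group count doesn't exist yet

Fix: Use a subquery that GROUPs and filters with HAVING, then count its rows

Corrected query:
SELECT COUNT(*) FROM (SELECT major FROM students GROUP BY major HAVING COUNT(*) >= 2)

Result:
COUNT(*)
--------
2       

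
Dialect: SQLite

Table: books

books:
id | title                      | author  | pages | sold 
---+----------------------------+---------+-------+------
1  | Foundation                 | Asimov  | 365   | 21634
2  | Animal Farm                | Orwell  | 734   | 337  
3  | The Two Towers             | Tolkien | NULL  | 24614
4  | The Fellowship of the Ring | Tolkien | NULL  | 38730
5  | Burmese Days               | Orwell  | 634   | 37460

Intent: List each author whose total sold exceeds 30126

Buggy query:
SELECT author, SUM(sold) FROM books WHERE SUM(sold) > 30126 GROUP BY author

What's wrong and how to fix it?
Bug: SUM(sold) is an aggregate, but WHERE filters rows before aggregation

Fix: Use HAVING (which filters groups after aggregation) instead of WHERE

Corrected query:
SELECT author, SUM(sold) FROM books GROUP BY author HAVING SUM(sold) > 30126

Result:
author  | SUM(sold)
--------+----------
Orwell  | 37797    
Tolkien | 63344    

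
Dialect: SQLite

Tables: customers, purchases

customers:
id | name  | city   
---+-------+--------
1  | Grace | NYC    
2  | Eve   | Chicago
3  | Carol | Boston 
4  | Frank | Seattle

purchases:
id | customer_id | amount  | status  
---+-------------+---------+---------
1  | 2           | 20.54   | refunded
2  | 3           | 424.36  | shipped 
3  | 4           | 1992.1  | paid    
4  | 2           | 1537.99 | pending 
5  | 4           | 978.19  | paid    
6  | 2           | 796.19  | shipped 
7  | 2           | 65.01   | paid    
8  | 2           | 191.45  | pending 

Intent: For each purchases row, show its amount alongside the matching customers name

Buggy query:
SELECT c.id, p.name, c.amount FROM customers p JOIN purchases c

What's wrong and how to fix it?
Bug: Missing join condition: each purchases row is matched to all customers rows instead of just its own

Fix: Specify the join condition linking the foreign key to the parent id

Corrected query:
SELECT c.id, p.name, c.amount FROM customers p JOIN purchases c ON c.customer_id = p.id

Result:
id | name  | amount 
---+-------+--------
1  | Eve   | 20.54  
2  | Carol | 424.36 
3  | Frank | 1992.1 
4  | Eve   | 1537.99
5  | Frank | 978.19 
6  | Eve   | 796.19 
7  | Eve   | 65.01  
8  | Eve   | 191.45 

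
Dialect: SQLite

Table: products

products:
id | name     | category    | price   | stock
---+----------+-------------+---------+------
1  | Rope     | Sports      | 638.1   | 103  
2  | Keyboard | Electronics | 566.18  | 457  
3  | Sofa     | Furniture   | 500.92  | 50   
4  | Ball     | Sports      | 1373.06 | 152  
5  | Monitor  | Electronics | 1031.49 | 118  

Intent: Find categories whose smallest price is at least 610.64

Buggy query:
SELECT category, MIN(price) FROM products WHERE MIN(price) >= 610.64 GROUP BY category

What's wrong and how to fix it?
Bug: Aggregates like MIN are computed per group after WHERE runs

Fix: Replace WHERE with HAVING after the GROUP BY

Corrected query:
SELECT category, MIN(price) FROM products GROUP BY category HAVING MIN(price) >= 610.64

Result:
category | MIN(price)
---------+-----------
Sports   | 638.1     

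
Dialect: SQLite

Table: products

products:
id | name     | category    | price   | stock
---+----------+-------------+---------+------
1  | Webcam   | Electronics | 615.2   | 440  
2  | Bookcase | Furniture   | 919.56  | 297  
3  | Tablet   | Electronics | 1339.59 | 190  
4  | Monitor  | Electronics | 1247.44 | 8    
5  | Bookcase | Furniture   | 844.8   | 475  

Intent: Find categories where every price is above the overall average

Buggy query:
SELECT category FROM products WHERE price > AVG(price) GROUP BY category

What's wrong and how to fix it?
Bug: WHERE evaluates per row before aggregation, so AVG() is unavailable

Fix: Compute the overall average in a scalar subquery and compare each group's MIN against it in HAVING

Corrected query:
SELECT category FROM products GROUP BY category HAVING MIN(price) > (SELECT AVG(price) FROM products)

Result:
(no rows)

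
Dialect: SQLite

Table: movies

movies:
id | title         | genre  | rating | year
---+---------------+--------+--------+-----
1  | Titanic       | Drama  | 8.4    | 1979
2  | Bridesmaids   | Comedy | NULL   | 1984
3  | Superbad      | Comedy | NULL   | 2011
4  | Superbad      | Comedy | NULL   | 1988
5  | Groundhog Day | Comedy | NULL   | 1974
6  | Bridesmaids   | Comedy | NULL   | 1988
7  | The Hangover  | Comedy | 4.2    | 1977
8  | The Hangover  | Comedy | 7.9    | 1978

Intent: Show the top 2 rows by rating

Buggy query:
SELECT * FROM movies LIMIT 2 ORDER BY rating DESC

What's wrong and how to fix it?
Bug: ORDER BY cannot follow LIMIT; LIMIT is the final clause

Fix: Sort with ORDER BY, then apply LIMIT

Corrected query:
SELECT * FROM movies ORDER BY rating DESC LIMIT 2

Result:
id | title        | genre  | rating | year
---+--------------+--------+--------+-----
1  | Titanic      | Drama  | 8.4    | 1979
8  | The Hangover | Comedy | 7.9    | 1978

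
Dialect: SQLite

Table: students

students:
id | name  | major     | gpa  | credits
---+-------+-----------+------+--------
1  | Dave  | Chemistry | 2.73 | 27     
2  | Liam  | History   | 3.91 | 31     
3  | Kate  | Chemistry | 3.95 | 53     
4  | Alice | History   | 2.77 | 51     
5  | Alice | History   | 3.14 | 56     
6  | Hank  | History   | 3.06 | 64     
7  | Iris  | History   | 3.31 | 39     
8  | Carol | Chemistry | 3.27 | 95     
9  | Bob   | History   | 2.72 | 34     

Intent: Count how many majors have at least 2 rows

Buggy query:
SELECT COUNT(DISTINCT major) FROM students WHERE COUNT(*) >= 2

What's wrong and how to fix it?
Bug: WHERE filters individual rows, not groups, so a group-level COUNT is invalid there

Fix: Group first with HAVING COUNT(*) >= 2, then COUNT the resulting groups

Corrected query:
SELECT COUNT(*) FROM (SELECT major FROM students GROUP BY major HAVING COUNT(*) >= 2)

Result:
COUNT(*)
--------
2       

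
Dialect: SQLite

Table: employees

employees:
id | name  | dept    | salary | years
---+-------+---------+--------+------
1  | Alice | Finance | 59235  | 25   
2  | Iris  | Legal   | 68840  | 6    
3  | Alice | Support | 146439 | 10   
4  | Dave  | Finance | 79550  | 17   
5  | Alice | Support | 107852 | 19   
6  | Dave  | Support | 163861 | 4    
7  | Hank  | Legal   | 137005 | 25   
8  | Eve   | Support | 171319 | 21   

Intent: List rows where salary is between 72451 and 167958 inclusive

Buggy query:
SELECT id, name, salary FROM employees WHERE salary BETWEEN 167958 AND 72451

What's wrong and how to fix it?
Bug: The bounds are reversed; BETWEEN a AND b requires a <= b to match anything

Fix: Swap the bounds so the smaller value comes first

Corrected query:
SELECT id, name, salary FROM employees WHERE salary BETWEEN 72451 AND 167958

Result:
id | name  | salary
---+-------+-------
3  | Alice | 146439
4  | Dave  | 79550 
5  | Alice | 107852
6  | Dave  | 163861
7  | Hank  | 137005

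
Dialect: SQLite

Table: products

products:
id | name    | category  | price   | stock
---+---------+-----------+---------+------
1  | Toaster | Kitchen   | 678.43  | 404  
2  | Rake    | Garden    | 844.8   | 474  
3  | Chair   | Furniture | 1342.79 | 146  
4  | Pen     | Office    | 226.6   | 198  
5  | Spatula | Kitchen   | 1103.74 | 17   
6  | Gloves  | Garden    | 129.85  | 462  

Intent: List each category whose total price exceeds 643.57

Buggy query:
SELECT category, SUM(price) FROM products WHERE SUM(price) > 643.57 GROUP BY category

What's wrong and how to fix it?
Bug: WHERE runs before GROUP BY, so aggregates aren't available there

Fix: Move the aggregate condition to a HAVING clause

Corrected query:
SELECT category, SUM(price) FROM products GROUP BY category HAVING SUM(price) > 643.57

Result:
category  | SUM(price)
----------+-----------
Furniture | 1342.79   
Garden    | 974.65    
Kitchen   | 1782.17   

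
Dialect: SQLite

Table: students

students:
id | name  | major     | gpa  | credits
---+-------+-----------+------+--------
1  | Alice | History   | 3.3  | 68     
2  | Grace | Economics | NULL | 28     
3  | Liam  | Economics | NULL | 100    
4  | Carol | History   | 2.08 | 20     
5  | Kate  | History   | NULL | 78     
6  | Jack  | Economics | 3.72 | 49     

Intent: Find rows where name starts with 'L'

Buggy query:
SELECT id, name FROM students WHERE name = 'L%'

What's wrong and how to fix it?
Bug: Wildcards only work with LIKE; '=' treats '%' as a literal character

Fix: Replace '=' with LIKE so 'L%' is treated as a pattern

Corrected query:
SELECT id, name FROM students WHERE name LIKE 'L%'

Result:
id | name
---+-----
3  | Liam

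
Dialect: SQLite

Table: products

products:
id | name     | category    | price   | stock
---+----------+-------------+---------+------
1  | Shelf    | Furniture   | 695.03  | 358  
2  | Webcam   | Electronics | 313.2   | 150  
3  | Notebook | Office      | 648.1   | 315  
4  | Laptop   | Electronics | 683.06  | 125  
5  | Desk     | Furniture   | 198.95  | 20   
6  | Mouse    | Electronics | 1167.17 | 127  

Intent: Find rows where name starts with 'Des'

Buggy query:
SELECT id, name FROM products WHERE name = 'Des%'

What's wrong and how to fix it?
Bug: Wildcards only work with LIKE; '=' treats '%' as a literal character

Fix: Replace '=' with LIKE so 'Des%' is treated as a pattern

Corrected query:
SELECT id, name FROM products WHERE name LIKE 'Des%'

Result:
id | name
---+-----
5  | Desk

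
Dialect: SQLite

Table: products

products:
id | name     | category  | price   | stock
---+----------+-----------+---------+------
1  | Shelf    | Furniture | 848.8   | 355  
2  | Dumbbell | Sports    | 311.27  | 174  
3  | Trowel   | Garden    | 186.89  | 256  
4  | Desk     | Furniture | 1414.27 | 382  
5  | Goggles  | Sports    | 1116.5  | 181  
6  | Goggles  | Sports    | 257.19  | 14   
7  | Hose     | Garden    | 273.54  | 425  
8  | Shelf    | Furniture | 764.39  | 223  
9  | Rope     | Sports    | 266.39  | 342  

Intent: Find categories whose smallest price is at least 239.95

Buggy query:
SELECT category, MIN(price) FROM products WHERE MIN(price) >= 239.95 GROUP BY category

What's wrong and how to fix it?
Bug: MIN() in WHERE is a misuse of aggregate

Fix: Replace WHERE with HAVING after the GROUP BY

Corrected query:
SELECT category, MIN(price) FROM products GROUP BY category HAVING MIN(price) >= 239.95

Result:
category  | MIN(price)
----------+-----------
Furniture | 764.39    
Sports    | 257.19    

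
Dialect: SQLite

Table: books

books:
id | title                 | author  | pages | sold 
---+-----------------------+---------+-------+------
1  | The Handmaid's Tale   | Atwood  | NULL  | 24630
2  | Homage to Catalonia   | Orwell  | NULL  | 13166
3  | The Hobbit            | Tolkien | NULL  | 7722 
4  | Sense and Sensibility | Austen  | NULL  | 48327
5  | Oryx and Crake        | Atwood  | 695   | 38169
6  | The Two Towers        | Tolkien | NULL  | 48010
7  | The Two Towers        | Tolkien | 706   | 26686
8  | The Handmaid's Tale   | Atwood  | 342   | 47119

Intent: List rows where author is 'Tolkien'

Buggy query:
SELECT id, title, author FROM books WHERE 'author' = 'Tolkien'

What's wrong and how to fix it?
Bug: Single quotes denote string literals in SQL; the column name is being compared as a constant string

Fix: Reference the column as author without single quotes

Corrected query:
SELECT id, title, author FROM books WHERE author = 'Tolkien'

Result:
id | title          | author 
---+----------------+--------
3  | The Hobbit     | Tolkien
6  | The Two Towers | Tolkien
7  | The Two Towers | Tolkien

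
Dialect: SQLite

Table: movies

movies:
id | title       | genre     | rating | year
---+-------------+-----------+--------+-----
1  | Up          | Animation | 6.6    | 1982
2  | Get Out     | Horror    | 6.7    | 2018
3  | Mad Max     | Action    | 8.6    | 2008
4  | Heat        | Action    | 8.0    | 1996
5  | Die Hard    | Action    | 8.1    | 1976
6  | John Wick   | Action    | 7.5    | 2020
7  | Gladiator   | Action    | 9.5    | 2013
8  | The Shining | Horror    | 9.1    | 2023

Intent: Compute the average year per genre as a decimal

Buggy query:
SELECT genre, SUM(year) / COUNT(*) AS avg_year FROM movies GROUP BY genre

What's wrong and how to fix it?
Bug: SUM(year) and COUNT(*) are both integers; the division truncates the fractional part

Fix: Multiply by 1.0 (or CAST to REAL) to force floating-point division

Corrected query:
SELECT genre, SUM(year) * 1.0 / COUNT(*) AS avg_year FROM movies GROUP BY genre

Result:
genre     | avg_year
----------+---------
Action    | 2002.6  
Animation | 1982    
Horror    | 2020.5  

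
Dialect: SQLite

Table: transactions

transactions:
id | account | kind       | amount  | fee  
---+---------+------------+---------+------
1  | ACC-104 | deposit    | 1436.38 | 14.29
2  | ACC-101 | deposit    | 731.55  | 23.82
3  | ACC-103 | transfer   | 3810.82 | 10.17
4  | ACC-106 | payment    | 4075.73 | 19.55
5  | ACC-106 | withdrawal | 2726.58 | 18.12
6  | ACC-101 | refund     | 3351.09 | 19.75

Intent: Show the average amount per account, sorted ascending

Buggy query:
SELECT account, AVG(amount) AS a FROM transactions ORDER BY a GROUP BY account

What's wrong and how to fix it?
Bug: GROUP BY must precede ORDER BY

Fix: Reorder: SELECT … FROM … GROUP BY … ORDER BY …

Corrected query:
SELECT account, AVG(amount) AS a FROM transactions GROUP BY account ORDER BY a

Result:
account | a       
--------+---------
ACC-104 | 1436.38 
ACC-101 | 2041.32 
ACC-106 | 3401.155
ACC-103 | 3810.82 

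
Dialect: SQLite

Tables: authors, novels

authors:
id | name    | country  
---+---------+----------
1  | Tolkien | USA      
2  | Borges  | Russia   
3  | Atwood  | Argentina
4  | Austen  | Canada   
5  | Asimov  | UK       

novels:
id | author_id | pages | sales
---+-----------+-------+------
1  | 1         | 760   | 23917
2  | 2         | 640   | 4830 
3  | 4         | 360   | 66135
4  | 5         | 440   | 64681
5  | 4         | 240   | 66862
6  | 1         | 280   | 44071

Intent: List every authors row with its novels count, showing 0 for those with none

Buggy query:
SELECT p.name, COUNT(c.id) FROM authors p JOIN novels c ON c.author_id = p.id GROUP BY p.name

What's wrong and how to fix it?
Bug: INNER JOIN drops authors rows that have no matching novels rows

Fix: Switch to LEFT JOIN to retain unmatched parent rows

Corrected query:
SELECT p.name, COUNT(c.id) FROM authors p LEFT JOIN novels c ON c.author_id = p.id GROUP BY p.name

Result:
name    | COUNT(c.id)
--------+------------
Asimov  | 1          
Atwood  | 0          
Austen  | 2          
Borges  | 1          
Tolkien | 2          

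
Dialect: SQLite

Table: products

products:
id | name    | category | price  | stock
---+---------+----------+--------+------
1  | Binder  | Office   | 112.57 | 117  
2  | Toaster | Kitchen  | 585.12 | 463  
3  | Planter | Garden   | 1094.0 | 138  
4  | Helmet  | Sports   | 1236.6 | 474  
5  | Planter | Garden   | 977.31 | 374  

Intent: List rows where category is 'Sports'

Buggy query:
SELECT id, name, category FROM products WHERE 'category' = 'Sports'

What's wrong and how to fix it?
Bug: Single quotes denote string literals in SQL; the column name is being compared as a constant string

Fix: Reference the column as category without single quotes

Corrected query:
SELECT id, name, category FROM products WHERE category = 'Sports'

Result:
id | name   | category
---+--------+---------
4  | Helmet | Sports  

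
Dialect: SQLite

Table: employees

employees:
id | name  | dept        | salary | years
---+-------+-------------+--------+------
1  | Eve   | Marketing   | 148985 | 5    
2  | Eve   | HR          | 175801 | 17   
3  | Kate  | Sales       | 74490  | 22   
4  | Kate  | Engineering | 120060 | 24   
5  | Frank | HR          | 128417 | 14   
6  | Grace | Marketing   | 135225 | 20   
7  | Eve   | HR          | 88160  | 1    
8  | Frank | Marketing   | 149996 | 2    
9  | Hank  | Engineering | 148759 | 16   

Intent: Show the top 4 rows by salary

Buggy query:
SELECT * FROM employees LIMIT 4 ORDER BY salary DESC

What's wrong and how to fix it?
Bug: LIMIT must come after ORDER BY

Fix: Swap the clauses: ORDER BY first, then LIMIT

Corrected query:
SELECT * FROM employees ORDER BY salary DESC LIMIT 4

Result:
id | name  | dept        | salary | years
---+-------+-------------+--------+------
2  | Eve   | HR          | 175801 | 17   
8  | Frank | Marketing   | 149996 | 2    
1  | Eve   | Marketing   | 148985 | 5    
9  | Hank  | Engineering | 148759 | 16   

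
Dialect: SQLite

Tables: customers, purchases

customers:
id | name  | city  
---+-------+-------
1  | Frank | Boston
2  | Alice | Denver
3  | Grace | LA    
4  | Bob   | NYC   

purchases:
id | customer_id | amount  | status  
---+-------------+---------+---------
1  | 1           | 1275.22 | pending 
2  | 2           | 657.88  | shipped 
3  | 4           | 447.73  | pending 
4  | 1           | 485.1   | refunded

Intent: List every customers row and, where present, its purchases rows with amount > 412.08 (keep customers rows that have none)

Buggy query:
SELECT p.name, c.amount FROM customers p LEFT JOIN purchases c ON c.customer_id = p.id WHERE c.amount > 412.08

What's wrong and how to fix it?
Bug: Filtering c.amount in WHERE discards the NULL rows produced by LEFT JOIN, turning it into an inner join

Fix: Move the right-table condition into the ON clause so unmatched parents are kept

Corrected query:
SELECT p.name, c.amount FROM customers p LEFT JOIN purchases c ON c.customer_id = p.id AND c.amount > 412.08

Result:
name  | amount 
------+--------
Frank | 485.1  
Frank | 1275.22
Alice | 657.88 
Grace | NULL   
Bob   | 447.73 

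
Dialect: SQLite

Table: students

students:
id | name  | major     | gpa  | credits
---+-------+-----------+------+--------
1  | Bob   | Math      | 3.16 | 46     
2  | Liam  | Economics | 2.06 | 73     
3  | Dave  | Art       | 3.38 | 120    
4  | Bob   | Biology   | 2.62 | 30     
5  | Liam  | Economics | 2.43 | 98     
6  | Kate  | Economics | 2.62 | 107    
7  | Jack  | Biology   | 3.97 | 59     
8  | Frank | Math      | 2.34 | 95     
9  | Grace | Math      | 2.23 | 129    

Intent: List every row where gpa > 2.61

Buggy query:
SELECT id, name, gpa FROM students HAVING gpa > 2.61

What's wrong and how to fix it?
Bug: HAVING filters the output of aggregation, but this query has no GROUP BY and no aggregate functions, so SQLite rejects it (HAVING clause on a non-aggregate query); the condition here is per row

Fix: Use WHERE for row-level filtering

Corrected query:
SELECT id, name, gpa FROM students WHERE gpa > 2.61

Result:
id | name | gpa 
---+------+-----
1  | Bob  | 3.16
3  | Dave | 3.38
4  | Bob  | 2.62
6  | Kate | 2.62
7  | Jack | 3.97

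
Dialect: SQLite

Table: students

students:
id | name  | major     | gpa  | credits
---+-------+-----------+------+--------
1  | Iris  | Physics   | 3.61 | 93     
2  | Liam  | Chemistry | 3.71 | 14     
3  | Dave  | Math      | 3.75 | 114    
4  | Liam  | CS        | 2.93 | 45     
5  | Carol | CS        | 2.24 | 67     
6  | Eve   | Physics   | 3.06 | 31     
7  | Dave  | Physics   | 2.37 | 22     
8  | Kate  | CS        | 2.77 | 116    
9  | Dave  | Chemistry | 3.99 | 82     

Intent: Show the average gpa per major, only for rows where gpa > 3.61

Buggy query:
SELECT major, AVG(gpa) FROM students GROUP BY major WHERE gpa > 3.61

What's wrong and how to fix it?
Bug: WHERE cannot follow GROUP BY

Fix: Move the WHERE clause before GROUP BY

Corrected query:
SELECT major, AVG(gpa) FROM students WHERE gpa > 3.61 GROUP BY major

Result:
major     | AVG(gpa)
----------+---------
Chemistry | 3.85    
Math      | 3.75    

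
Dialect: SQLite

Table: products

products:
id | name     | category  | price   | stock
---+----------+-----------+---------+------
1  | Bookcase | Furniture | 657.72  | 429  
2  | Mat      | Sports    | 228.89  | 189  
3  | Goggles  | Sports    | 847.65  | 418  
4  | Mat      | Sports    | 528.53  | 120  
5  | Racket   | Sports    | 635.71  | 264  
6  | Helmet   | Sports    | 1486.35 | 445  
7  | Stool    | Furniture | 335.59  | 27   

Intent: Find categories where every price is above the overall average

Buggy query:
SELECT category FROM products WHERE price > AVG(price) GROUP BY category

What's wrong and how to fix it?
Bug: WHERE evaluates per row before aggregation, so AVG() is unavailable

Fix: Use a subquery for AVG and a HAVING MIN(...) filter so the condition holds for every row in the group

Corrected query:
SELECT category FROM products GROUP BY category HAVING MIN(price) > (SELECT AVG(price) FROM products)

Result:
(no rows)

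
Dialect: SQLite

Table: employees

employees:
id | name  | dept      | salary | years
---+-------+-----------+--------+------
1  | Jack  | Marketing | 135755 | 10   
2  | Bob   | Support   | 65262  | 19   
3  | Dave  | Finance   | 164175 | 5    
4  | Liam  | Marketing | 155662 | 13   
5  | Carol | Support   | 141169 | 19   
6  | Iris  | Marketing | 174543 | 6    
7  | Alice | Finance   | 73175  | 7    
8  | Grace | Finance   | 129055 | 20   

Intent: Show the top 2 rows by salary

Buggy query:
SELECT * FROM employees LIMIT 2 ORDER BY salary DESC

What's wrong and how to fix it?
Bug: ORDER BY cannot follow LIMIT; LIMIT is the final clause

Fix: Sort with ORDER BY, then apply LIMIT

Corrected query:
SELECT * FROM employees ORDER BY salary DESC LIMIT 2

Result:
id | name | dept      | salary | years
---+------+-----------+--------+------
6  | Iris | Marketing | 174543 | 6    
3  | Dave | Finance   | 164175 | 5    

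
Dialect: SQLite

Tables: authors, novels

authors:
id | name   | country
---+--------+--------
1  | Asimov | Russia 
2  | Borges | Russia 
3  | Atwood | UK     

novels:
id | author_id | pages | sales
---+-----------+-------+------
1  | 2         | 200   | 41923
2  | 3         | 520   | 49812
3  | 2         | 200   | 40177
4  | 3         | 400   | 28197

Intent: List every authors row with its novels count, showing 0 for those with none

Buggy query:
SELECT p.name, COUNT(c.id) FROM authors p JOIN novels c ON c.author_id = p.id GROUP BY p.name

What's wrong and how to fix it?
Bug: An inner join excludes parents with zero children

Fix: Switch to LEFT JOIN to retain unmatched parent rows

Corrected query:
SELECT p.name, COUNT(c.id) FROM authors p LEFT JOIN novels c ON c.author_id = p.id GROUP BY p.name

Result:
name   | COUNT(c.id)
-------+------------
Asimov | 0          
Atwood | 2          
Borges | 2          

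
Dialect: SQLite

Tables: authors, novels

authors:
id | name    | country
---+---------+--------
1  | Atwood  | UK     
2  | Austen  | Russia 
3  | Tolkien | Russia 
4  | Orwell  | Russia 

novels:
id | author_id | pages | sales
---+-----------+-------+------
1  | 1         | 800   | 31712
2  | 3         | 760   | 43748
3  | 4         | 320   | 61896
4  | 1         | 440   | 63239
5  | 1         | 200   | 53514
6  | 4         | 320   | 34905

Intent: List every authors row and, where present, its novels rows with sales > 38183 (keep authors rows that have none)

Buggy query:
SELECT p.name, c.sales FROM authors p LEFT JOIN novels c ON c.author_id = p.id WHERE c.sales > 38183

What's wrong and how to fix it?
Bug: A WHERE condition on the right-hand table after LEFT JOIN drops unmatched parents

Fix: Put 'c.sales > 38183' in the JOIN's ON clause instead of WHERE

Corrected query:
SELECT p.name, c.sales FROM authors p LEFT JOIN novels c ON c.author_id = p.id AND c.sales > 38183

Result:
name    | sales
--------+------
Atwood  | 53514
Atwood  | 63239
Austen  | NULL 
Tolkien | 43748
Orwell  | 61896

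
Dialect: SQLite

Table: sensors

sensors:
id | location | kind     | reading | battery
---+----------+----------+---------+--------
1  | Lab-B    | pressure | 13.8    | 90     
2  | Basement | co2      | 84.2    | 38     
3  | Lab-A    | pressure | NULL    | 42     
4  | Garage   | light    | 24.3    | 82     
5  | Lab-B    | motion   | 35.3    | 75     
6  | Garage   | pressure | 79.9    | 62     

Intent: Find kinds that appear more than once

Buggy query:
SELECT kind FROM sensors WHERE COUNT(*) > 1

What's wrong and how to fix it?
Bug: COUNT(*) is an aggregate and cannot be used in WHERE

Fix: GROUP BY kind, then filter groups with HAVING COUNT(*) > 1

Corrected query:
SELECT kind FROM sensors GROUP BY kind HAVING COUNT(*) > 1

Result:
kind    
--------
pressure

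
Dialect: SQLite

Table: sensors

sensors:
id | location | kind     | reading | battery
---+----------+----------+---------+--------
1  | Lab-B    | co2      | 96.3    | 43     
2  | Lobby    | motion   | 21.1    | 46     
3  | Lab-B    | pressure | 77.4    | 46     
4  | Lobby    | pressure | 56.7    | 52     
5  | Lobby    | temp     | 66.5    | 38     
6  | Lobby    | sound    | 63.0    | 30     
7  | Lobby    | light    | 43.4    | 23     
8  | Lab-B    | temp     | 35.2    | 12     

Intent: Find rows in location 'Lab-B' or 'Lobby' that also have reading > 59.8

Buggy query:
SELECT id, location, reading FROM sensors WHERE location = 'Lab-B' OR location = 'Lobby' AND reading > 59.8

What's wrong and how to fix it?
Bug: AND binds tighter than OR, so this parses as location = 'Lab-B' OR (location = 'Lobby' AND reading > 59.8)

Fix: Add parentheses around the OR so the AND applies to both alternatives

Corrected query:
SELECT id, location, reading FROM sensors WHERE (location = 'Lab-B' OR location = 'Lobby') AND reading > 59.8

Result:
id | location | reading
---+----------+--------
1  | Lab-B    | 96.3   
3  | Lab-B    | 77.4   
5  | Lobby    | 66.5   
6  | Lobby    | 63     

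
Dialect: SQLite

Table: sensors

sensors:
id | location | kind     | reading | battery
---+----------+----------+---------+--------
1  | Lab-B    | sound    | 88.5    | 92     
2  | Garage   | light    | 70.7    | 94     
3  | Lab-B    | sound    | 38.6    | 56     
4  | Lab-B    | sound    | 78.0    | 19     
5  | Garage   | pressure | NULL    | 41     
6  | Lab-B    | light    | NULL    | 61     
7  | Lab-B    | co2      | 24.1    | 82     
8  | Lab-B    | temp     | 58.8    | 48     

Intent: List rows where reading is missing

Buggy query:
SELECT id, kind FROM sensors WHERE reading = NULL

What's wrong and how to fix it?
Bug: '= NULL' is always unknown in SQL three-valued logic, so no rows match

Fix: Replace '= NULL' with 'IS NULL'

Corrected query:
SELECT id, kind FROM sensors WHERE reading IS NULL

Result:
id | kind    
---+---------
5  | pressure
6  | light   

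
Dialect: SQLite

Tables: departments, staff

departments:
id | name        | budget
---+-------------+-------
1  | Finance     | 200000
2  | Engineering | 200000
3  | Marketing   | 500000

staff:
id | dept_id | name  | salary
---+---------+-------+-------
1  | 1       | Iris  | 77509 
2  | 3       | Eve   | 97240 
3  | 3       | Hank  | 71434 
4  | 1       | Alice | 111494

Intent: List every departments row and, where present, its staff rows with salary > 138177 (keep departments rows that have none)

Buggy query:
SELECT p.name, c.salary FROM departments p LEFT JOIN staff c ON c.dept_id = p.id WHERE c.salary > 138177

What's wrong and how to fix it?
Bug: A WHERE condition on the right-hand table after LEFT JOIN drops unmatched parents

Fix: Put 'c.salary > 138177' in the JOIN's ON clause instead of WHERE

Corrected query:
SELECT p.name, c.salary FROM departments p LEFT JOIN staff c ON c.dept_id = p.id AND c.salary > 138177

Result:
name        | salary
------------+-------
Finance     | NULL  
Engineering | NULL  
Marketing   | NULL  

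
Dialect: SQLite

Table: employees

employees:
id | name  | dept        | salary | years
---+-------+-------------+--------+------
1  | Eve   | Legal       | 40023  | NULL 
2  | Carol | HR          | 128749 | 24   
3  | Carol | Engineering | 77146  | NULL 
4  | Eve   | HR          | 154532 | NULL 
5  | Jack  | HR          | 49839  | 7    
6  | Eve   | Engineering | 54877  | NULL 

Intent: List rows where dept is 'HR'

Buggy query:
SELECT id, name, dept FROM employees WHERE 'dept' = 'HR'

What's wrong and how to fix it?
Bug: 'dept' in single quotes is a string literal, not the column; the comparison is literal-vs-literal and never true

Fix: Remove the quotes around the column name (or use double quotes for an identifier)

Corrected query:
SELECT id, name, dept FROM employees WHERE dept = 'HR'

Result:
id | name  | dept
---+-------+-----
2  | Carol | HR  
4  | Eve   | HR  
5  | Jack  | HR  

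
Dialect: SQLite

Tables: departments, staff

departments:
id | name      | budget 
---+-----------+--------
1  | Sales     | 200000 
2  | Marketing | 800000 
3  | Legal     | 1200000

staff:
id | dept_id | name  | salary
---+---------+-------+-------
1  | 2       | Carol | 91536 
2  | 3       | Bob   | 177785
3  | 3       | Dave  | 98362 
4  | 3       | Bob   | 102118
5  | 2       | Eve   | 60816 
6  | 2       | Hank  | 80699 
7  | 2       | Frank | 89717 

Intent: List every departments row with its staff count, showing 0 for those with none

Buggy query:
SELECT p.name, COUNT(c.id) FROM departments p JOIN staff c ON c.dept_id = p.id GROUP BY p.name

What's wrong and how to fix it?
Bug: INNER JOIN drops departments rows that have no matching staff rows

Fix: Switch to LEFT JOIN to retain unmatched parent rows

Corrected query:
SELECT p.name, COUNT(c.id) FROM departments p LEFT JOIN staff c ON c.dept_id = p.id GROUP BY p.name

Result:
name      | COUNT(c.id)
----------+------------
Legal     | 3          
Marketing | 4          
Sales     | 0          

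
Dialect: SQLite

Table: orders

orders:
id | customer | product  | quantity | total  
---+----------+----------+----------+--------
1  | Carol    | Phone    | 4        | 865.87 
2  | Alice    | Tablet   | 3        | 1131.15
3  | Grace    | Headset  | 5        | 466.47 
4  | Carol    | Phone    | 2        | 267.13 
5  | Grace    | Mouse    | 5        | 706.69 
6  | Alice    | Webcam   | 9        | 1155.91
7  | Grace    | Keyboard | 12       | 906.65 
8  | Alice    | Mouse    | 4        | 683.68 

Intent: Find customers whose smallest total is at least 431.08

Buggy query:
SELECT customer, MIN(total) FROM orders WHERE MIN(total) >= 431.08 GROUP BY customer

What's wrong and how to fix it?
Bug: Aggregates like MIN are computed per group after WHERE runs

Fix: Replace WHERE with HAVING after the GROUP BY

Corrected query:
SELECT customer, MIN(total) FROM orders GROUP BY customer HAVING MIN(total) >= 431.08

Result:
customer | MIN(total)
---------+-----------
Alice    | 683.68    
Grace    | 466.47    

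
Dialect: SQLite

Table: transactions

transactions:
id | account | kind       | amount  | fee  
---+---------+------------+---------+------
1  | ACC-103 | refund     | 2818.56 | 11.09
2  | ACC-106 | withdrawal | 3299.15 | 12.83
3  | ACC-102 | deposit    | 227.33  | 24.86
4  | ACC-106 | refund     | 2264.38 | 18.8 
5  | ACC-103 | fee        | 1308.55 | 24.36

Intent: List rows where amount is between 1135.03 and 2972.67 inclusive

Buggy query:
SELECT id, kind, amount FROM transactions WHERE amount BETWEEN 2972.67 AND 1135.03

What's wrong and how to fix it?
Bug: The bounds are reversed; BETWEEN a AND b requires a <= b to match anything

Fix: Write BETWEEN 1135.03 AND 2972.67

Corrected query:
SELECT id, kind, amount FROM transactions WHERE amount BETWEEN 1135.03 AND 2972.67

Result:
id | kind   | amount 
---+--------+--------
1  | refund | 2818.56
4  | refund | 2264.38
5  | fee    | 1308.55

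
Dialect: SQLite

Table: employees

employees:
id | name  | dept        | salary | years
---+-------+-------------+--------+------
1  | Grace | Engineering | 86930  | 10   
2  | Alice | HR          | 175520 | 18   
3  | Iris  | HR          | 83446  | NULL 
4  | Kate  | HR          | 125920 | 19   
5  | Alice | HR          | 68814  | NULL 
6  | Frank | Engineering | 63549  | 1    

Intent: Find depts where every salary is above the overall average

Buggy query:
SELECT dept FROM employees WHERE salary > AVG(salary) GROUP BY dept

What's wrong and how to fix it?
Bug: AVG() is an aggregate; it can't sit directly in WHERE

Fix: Use a subquery for AVG and a HAVING MIN(...) filter so the condition holds for every row in the group

Corrected query:
SELECT dept FROM employees GROUP BY dept HAVING MIN(salary) > (SELECT AVG(salary) FROM employees)

Result:
(no rows)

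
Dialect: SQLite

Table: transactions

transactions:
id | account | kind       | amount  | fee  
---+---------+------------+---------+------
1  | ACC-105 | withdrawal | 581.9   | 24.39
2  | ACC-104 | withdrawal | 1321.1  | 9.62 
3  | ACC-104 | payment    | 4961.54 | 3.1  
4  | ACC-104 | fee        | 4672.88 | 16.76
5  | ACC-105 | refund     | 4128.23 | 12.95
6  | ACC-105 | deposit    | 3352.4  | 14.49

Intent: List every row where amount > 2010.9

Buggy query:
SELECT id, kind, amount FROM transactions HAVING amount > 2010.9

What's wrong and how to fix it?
Bug: HAVING filters the output of aggregation, but this query has no GROUP BY and no aggregate functions, so SQLite rejects it (HAVING clause on a non-aggregate query); the condition here is per row

Fix: Replace HAVING with WHERE since the condition applies to individual rows

Corrected query:
SELECT id, kind, amount FROM transactions WHERE amount > 2010.9

Result:
id | kind    | amount 
---+---------+--------
3  | payment | 4961.54
4  | fee     | 4672.88
5  | refund  | 4128.23
6  | deposit | 3352.4 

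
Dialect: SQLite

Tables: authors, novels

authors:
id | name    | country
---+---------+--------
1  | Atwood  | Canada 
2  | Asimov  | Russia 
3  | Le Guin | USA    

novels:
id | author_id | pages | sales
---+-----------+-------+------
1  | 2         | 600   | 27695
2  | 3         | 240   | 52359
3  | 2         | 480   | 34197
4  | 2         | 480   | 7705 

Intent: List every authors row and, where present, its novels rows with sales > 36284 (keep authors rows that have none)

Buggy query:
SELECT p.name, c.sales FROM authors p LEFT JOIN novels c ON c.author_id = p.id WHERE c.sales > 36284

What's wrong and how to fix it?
Bug: Filtering c.sales in WHERE discards the NULL rows produced by LEFT JOIN, turning it into an inner join

Fix: Put 'c.sales > 36284' in the JOIN's ON clause instead of WHERE

Corrected query:
SELECT p.name, c.sales FROM authors p LEFT JOIN novels c ON c.author_id = p.id AND c.sales > 36284

Result:
name    | sales
--------+------
Atwood  | NULL 
Asimov  | NULL 
Le Guin | 52359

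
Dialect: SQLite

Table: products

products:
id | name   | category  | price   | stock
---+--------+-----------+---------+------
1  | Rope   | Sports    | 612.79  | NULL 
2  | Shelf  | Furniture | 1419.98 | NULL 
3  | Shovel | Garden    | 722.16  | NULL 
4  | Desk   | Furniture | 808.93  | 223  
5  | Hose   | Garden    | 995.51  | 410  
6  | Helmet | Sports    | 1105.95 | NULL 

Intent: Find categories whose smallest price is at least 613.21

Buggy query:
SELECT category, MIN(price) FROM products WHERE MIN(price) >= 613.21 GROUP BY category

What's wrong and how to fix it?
Bug: MIN() in WHERE is a misuse of aggregate

Fix: Use HAVING for the per-group MIN condition

Corrected query:
SELECT category, MIN(price) FROM products GROUP BY category HAVING MIN(price) >= 613.21

Result:
category  | MIN(price)
----------+-----------
Furniture | 808.93    
Garden    | 722.16    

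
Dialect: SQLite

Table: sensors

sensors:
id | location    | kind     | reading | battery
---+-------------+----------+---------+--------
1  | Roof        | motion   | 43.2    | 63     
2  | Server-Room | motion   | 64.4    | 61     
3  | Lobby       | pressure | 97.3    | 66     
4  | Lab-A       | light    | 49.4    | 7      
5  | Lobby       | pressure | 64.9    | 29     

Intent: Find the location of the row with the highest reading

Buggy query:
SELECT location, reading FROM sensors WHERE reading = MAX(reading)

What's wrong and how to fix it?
Bug: MAX(reading) is an aggregate and cannot be used directly in WHERE

Fix: Wrap MAX in a scalar subquery so WHERE compares against a single value

Corrected query:
SELECT location, reading FROM sensors WHERE reading = (SELECT MAX(reading) FROM sensors)

Result:
location | reading
---------+--------
Lobby    | 97.3   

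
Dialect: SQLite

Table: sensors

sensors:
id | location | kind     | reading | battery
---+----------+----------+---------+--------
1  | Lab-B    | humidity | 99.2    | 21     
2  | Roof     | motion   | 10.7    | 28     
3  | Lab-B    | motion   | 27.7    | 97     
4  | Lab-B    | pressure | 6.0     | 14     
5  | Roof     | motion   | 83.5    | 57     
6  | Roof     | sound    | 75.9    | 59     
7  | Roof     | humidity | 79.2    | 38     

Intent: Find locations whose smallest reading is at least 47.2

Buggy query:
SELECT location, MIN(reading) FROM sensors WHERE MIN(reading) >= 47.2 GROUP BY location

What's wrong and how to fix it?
Bug: MIN() in WHERE is a misuse of aggregate

Fix: Use HAVING for the per-group MIN condition

Corrected query:
SELECT location, MIN(reading) FROM sensors GROUP BY location HAVING MIN(reading) >= 47.2

Result:
(no rows)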